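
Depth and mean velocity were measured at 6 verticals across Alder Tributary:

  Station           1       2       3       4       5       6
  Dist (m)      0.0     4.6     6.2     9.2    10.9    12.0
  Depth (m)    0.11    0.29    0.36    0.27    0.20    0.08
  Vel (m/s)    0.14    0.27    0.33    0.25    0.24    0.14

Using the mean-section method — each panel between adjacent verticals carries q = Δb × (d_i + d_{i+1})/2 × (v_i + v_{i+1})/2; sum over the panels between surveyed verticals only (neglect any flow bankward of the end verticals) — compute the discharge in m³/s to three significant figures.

0.746 m³/s

Panel 1-2: Δb = 4.6 m, d̄ = (0.11+0.29)/2 = 0.2, v̄ = (0.14+0.27)/2 = 0.205 → q = 4.6×0.2×0.205 = 0.1886 m³/s
Panel 2-3: Δb = 1.6 m, d̄ = (0.29+0.36)/2 = 0.325, v̄ = (0.27+0.33)/2 = 0.3 → q = 1.6×0.325×0.3 = 0.1560 m³/s
Panel 3-4: Δb = 3 m, d̄ = (0.36+0.27)/2 = 0.315, v̄ = (0.33+0.25)/2 = 0.29 → q = 3×0.315×0.29 = 0.2741 m³/s
Panel 4-5: Δb = 1.7 m, d̄ = (0.27+0.20)/2 = 0.235, v̄ = (0.25+0.24)/2 = 0.245 → q = 1.7×0.235×0.245 = 0.09788 m³/s
Panel 5-6: Δb = 1.1 m, d̄ = (0.20+0.08)/2 = 0.14, v̄ = (0.24+0.14)/2 = 0.19 → q = 1.1×0.14×0.19 = 0.02926 m³/s
Q = Σ q = 0.7458 m³/s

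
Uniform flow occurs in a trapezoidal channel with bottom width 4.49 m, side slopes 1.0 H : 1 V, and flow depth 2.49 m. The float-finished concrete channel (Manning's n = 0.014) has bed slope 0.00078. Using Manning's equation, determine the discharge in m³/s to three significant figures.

45.6 m³/s

A = (b + z·y)·y = (4.49 + 1.0×2.49)×2.49 = 17.38 m²
P = b + 2y√(1+z²) = 4.49 + 2×2.49×√(1+1.0²) = 11.53 m
R = A/P = 17.38/11.53 = 1.507 m
Q = (1/n)·A·R^(2/3)·S^(1/2) = (1/0.014) × 17.38 × 1.507^(2/3) × 0.00078^(1/2) = 45.57 m³/s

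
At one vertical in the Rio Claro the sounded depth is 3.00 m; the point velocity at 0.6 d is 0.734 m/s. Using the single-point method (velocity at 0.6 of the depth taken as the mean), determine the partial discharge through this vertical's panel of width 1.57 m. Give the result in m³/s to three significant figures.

v̄ = v₀.₆ = 0.734 m/s
q = v̄ × d × w = 0.7340 × 3.00 × 1.57 = 3.457 m³/s

3.46 m³/s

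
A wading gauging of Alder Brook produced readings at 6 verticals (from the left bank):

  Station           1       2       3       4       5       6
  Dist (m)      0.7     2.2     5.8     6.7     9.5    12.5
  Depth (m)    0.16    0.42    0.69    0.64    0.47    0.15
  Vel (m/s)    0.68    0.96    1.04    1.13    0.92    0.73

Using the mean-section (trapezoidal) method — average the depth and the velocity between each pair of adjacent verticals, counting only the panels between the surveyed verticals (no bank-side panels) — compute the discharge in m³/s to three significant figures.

5.36 m³/s

Panel 1-2: Δb = 1.5 m, d̄ = (0.16+0.42)/2 = 0.29, v̄ = (0.68+0.96)/2 = 0.82 → q = 1.5×0.29×0.82 = 0.3567 m³/s
Panel 2-3: Δb = 3.6 m, d̄ = (0.42+0.69)/2 = 0.555, v̄ = (0.96+1.04)/2 = 1 → q = 3.6×0.555×1 = 1.998 m³/s
Panel 3-4: Δb = 0.9 m, d̄ = (0.69+0.64)/2 = 0.665, v̄ = (1.04+1.13)/2 = 1.085 → q = 0.9×0.665×1.085 = 0.6494 m³/s
Panel 4-5: Δb = 2.8 m, d̄ = (0.64+0.47)/2 = 0.555, v̄ = (1.13+0.92)/2 = 1.025 → q = 2.8×0.555×1.025 = 1.593 m³/s
Panel 5-6: Δb = 3 m, d̄ = (0.47+0.15)/2 = 0.31, v̄ = (0.92+0.73)/2 = 0.825 → q = 3×0.31×0.825 = 0.7673 m³/s
Q = Σ q = 5.364 m³/s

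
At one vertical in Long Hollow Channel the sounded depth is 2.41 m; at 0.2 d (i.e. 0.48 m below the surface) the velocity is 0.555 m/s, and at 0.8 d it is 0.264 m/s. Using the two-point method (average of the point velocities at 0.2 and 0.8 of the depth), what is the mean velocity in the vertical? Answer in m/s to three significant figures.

0.410 m/s

v̄ = (0.555 + 0.264) / 2 = 0.4095 m/s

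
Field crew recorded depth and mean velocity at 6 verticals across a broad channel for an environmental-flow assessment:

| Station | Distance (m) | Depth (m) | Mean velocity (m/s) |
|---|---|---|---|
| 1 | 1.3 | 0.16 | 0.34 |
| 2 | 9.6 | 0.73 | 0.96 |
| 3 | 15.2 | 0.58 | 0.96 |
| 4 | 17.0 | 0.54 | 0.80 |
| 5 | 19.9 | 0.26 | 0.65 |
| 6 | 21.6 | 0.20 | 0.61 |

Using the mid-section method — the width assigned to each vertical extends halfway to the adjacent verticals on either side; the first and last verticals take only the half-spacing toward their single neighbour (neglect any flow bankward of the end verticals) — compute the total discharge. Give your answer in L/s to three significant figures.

8660 L/s

w_1 = (9.6 − 1.3)/2 = 4.15 m; q_1 = 0.34 × 0.16 × 4.15 = 0.2258 m³/s
w_2 = (15.2 − 1.3)/2 = 6.95 m; q_2 = 0.96 × 0.73 × 6.95 = 4.871 m³/s
w_3 = (17.0 − 9.6)/2 = 3.7 m; q_3 = 0.96 × 0.58 × 3.7 = 2.060 m³/s
w_4 = (19.9 − 15.2)/2 = 2.35 m; q_4 = 0.80 × 0.54 × 2.35 = 1.015 m³/s
w_5 = (21.6 − 17.0)/2 = 2.3 m; q_5 = 0.65 × 0.26 × 2.3 = 0.3887 m³/s
w_6 = (21.6 − 19.9)/2 = 0.85 m; q_6 = 0.61 × 0.20 × 0.85 = 0.1037 m³/s
Q = Σ qᵢ = 8.664 m³/s
= 8.664 × 1000 = 8664 L/s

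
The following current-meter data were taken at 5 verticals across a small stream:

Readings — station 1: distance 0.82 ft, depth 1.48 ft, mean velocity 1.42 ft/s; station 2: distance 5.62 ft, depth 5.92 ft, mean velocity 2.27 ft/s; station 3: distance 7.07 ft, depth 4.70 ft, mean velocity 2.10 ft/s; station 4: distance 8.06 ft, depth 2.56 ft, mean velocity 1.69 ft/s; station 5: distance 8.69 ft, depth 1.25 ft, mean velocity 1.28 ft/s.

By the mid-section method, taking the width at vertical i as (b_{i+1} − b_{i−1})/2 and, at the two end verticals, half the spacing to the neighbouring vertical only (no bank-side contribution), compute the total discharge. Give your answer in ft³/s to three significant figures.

63.1 ft³/s

w_1 = (5.62 − 0.82)/2 = 2.4 ft; q_1 = 1.42 × 1.48 × 2.4 = 5.044 ft³/s
w_2 = (7.07 − 0.82)/2 = 3.125 ft; q_2 = 2.27 × 5.92 × 3.125 = 42.00 ft³/s
w_3 = (8.06 − 5.62)/2 = 1.22 ft; q_3 = 2.10 × 4.70 × 1.22 = 12.04 ft³/s
w_4 = (8.69 − 7.07)/2 = 0.81 ft; q_4 = 1.69 × 2.56 × 0.81 = 3.504 ft³/s
w_5 = (8.69 − 8.06)/2 = 0.315 ft; q_5 = 1.28 × 1.25 × 0.315 = 0.5040 ft³/s
Q = Σ qᵢ = 63.09 ft³/s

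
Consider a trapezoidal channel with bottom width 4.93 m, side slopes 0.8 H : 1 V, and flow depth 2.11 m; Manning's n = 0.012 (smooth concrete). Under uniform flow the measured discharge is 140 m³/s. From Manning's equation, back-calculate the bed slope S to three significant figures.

A = (b + z·y)·y = (4.93 + 0.8×2.11)×2.11 = 13.96 m²
P = b + 2y√(1+z²) = 4.93 + 2×2.11×√(1+0.8²) = 10.33 m
R = A/P = 13.96/10.33 = 1.351 m
S = (Q·n / (1·A·R^(2/3)))² = (140×0.012 / (1×13.96×1.222))² = 0.009689

0.00969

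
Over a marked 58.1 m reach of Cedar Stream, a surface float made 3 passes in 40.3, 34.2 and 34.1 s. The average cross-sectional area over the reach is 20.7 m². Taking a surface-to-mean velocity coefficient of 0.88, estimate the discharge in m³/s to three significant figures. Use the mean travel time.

t̄ = (40.3 + 34.2 + 34.1) / 3 = 36.2 s
v_surface = L / t̄ = 58.1 / 36.2 = 1.605 m/s
v_mean = 0.88 × 1.605 = 1.412 m/s
Q = A × v_mean = 20.7 × 1.412 = 29.24 m³/s

29.2 m³/s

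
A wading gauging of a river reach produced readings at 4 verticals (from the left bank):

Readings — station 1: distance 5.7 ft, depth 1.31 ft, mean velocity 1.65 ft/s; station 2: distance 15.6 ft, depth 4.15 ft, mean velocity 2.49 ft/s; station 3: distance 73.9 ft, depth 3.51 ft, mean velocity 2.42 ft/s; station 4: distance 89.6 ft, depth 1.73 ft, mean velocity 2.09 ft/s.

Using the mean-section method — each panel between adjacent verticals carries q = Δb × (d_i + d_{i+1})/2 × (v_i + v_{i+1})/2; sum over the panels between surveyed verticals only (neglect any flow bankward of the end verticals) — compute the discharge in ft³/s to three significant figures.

Panel 1-2: Δb = 9.9 ft, d̄ = (1.31+4.15)/2 = 2.73, v̄ = (1.65+2.49)/2 = 2.07 → q = 9.9×2.73×2.07 = 55.95 ft³/s
Panel 2-3: Δb = 58.3 ft, d̄ = (4.15+3.51)/2 = 3.83, v̄ = (2.49+2.42)/2 = 2.455 → q = 58.3×3.83×2.455 = 548.2 ft³/s
Panel 3-4: Δb = 15.7 ft, d̄ = (3.51+1.73)/2 = 2.62, v̄ = (2.42+2.09)/2 = 2.255 → q = 15.7×2.62×2.255 = 92.76 ft³/s
Q = Σ q = 696.9 ft³/s

697 ft³/s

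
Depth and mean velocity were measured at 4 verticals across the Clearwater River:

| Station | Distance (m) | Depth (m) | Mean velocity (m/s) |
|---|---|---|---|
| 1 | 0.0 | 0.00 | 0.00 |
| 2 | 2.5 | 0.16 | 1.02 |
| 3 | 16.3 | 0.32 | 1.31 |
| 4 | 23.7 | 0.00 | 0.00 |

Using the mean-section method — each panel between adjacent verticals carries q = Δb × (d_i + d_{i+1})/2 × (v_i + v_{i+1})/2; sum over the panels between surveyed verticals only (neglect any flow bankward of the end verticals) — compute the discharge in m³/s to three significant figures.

Panel 1-2: Δb = 2.5 m, d̄ = (0.00+0.16)/2 = 0.08, v̄ = (0.00+1.02)/2 = 0.51 → q = 2.5×0.08×0.51 = 0.1020 m³/s
Panel 2-3: Δb = 13.8 m, d̄ = (0.16+0.32)/2 = 0.24, v̄ = (1.02+1.31)/2 = 1.165 → q = 13.8×0.24×1.165 = 3.858 m³/s
Panel 3-4: Δb = 7.4 m, d̄ = (0.32+0.00)/2 = 0.16, v̄ = (1.31+0.00)/2 = 0.655 → q = 7.4×0.16×0.655 = 0.7755 m³/s
Q = Σ q = 4.736 m³/s

4.74 m³/s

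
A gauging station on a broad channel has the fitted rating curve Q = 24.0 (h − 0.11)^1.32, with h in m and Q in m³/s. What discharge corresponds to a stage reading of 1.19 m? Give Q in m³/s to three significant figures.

26.6 m³/s

Q = 24.0 × (1.19 − 0.11)^1.32 = 24.0 × 1.08^1.32 = 26.57 m³/s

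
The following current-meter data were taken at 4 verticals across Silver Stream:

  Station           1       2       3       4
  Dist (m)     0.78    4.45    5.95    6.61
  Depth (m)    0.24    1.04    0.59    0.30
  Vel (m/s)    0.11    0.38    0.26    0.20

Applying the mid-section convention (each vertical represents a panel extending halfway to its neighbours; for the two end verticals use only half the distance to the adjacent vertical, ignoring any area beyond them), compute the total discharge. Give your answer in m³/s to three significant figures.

1.26 m³/s

w_1 = (4.45 − 0.78)/2 = 1.835 m; q_1 = 0.11 × 0.24 × 1.835 = 0.04844 m³/s
w_2 = (5.95 − 0.78)/2 = 2.585 m; q_2 = 0.38 × 1.04 × 2.585 = 1.022 m³/s
w_3 = (6.61 − 4.45)/2 = 1.08 m; q_3 = 0.26 × 0.59 × 1.08 = 0.1657 m³/s
w_4 = (6.61 − 5.95)/2 = 0.33 m; q_4 = 0.20 × 0.30 × 0.33 = 0.01980 m³/s
Q = Σ qᵢ = 1.256 m³/s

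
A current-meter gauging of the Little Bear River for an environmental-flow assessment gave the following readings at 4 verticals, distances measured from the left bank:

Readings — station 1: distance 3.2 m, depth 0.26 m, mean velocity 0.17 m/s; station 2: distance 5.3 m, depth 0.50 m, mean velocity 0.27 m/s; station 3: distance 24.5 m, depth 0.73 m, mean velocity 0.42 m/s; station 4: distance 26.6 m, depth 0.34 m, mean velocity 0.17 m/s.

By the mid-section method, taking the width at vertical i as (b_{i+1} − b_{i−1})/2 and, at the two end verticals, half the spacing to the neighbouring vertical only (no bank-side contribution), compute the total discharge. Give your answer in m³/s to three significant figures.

w_1 = (5.3 − 3.2)/2 = 1.05 m; q_1 = 0.17 × 0.26 × 1.05 = 0.04641 m³/s
w_2 = (24.5 − 3.2)/2 = 10.65 m; q_2 = 0.27 × 0.50 × 10.65 = 1.438 m³/s
w_3 = (26.6 − 5.3)/2 = 10.65 m; q_3 = 0.42 × 0.73 × 10.65 = 3.265 m³/s
w_4 = (26.6 − 24.5)/2 = 1.05 m; q_4 = 0.17 × 0.34 × 1.05 = 0.06069 m³/s
Q = Σ qᵢ = 4.810 m³/s

4.81 m³/s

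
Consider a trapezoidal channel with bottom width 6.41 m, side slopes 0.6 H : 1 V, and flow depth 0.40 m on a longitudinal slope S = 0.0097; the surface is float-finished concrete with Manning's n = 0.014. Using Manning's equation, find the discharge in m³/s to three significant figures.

9.51 m³/s

A = (b + z·y)·y = (6.41 + 0.6×0.40)×0.40 = 2.660 m²
P = b + 2y√(1+z²) = 6.41 + 2×0.40×√(1+0.6²) = 7.343 m
R = A/P = 2.660/7.343 = 0.3623 m
Q = (1/n)·A·R^(2/3)·S^(1/2) = (1/0.014) × 2.660 × 0.3623^(2/3) × 0.0097^(1/2) = 9.509 m³/s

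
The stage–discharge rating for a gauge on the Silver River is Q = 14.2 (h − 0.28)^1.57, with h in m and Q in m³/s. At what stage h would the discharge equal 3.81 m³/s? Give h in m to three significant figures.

h − h₀ = (Q/C)^(1/b) = (3.81/14.2)^(1/1.57) = 0.4326 m
h = 0.28 + 0.4326 = 0.7126 m

0.713 m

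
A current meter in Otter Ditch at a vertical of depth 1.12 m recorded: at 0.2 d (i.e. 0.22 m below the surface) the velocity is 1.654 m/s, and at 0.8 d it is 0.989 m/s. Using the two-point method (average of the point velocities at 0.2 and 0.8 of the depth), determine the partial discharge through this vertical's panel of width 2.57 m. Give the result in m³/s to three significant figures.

v̄ = (1.654 + 0.989) / 2 = 1.322 m/s
q = v̄ × d × w = 1.322 × 1.12 × 2.57 = 3.804 m³/s

3.80 m³/s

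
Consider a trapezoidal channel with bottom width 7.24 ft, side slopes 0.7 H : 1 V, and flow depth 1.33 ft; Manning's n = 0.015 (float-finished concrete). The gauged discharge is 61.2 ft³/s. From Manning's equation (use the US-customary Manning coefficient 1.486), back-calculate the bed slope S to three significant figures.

0.00308

A = (b + z·y)·y = (7.24 + 0.7×1.33)×1.33 = 10.87 ft²
P = b + 2y√(1+z²) = 7.24 + 2×1.33×√(1+0.7²) = 10.49 ft
R = A/P = 10.87/10.49 = 1.036 ft
S = (Q·n / (1.486·A·R^(2/3)))² = (61.2×0.015 / (1.486×10.87×1.024))² = 0.003081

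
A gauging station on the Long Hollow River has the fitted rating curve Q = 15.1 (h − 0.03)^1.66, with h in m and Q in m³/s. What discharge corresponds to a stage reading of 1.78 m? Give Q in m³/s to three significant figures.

Q = 15.1 × (1.78 − 0.03)^1.66 = 15.1 × 1.75^1.66 = 38.23 m³/s

38.2 m³/s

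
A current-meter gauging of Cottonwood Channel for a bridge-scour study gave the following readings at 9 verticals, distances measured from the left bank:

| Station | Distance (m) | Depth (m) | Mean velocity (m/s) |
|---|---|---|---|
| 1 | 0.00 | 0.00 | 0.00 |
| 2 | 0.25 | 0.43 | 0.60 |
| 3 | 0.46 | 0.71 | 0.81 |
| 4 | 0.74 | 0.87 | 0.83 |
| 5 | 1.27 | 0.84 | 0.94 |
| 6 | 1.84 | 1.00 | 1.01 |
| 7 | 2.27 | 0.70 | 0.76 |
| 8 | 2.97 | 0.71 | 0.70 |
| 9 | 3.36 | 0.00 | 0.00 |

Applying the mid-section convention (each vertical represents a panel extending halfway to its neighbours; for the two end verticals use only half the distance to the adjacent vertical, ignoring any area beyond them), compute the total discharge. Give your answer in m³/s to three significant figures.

2.00 m³/s

w_2 = (0.46 − 0.00)/2 = 0.23 m; q_2 = 0.60 × 0.43 × 0.23 = 0.05934 m³/s
w_3 = (0.74 − 0.25)/2 = 0.245 m; q_3 = 0.81 × 0.71 × 0.245 = 0.1409 m³/s
w_4 = (1.27 − 0.46)/2 = 0.405 m; q_4 = 0.83 × 0.87 × 0.405 = 0.2925 m³/s
w_5 = (1.84 − 0.74)/2 = 0.55 m; q_5 = 0.94 × 0.84 × 0.55 = 0.4343 m³/s
w_6 = (2.27 − 1.27)/2 = 0.5 m; q_6 = 1.01 × 1.00 × 0.5 = 0.5050 m³/s
w_7 = (2.97 − 1.84)/2 = 0.565 m; q_7 = 0.76 × 0.70 × 0.565 = 0.3006 m³/s
w_8 = (3.36 − 2.27)/2 = 0.545 m; q_8 = 0.70 × 0.71 × 0.545 = 0.2709 m³/s
Stations 1, 9 contribute zero (depth or velocity is 0).
Q = Σ qᵢ = 2.003 m³/s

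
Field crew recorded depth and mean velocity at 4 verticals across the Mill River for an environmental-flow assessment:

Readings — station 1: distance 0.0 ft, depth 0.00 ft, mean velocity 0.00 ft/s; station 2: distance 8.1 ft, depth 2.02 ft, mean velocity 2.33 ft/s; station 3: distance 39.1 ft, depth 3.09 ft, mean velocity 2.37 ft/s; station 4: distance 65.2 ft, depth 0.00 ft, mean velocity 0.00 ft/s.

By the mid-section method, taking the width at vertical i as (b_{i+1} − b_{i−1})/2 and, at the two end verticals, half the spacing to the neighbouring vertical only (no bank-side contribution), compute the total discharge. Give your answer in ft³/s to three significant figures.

w_2 = (39.1 − 0.0)/2 = 19.55 ft; q_2 = 2.33 × 2.02 × 19.55 = 92.01 ft³/s
w_3 = (65.2 − 8.1)/2 = 28.55 ft; q_3 = 2.37 × 3.09 × 28.55 = 209.1 ft³/s
Stations 1, 4 contribute zero (depth or velocity is 0).
Q = Σ qᵢ = 301.1 ft³/s

301 ft³/s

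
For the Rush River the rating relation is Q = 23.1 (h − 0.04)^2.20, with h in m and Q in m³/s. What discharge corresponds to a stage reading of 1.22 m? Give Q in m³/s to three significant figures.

33.2 m³/s

Q = 23.1 × (1.22 − 0.04)^2.20 = 23.1 × 1.18^2.20 = 33.25 m³/s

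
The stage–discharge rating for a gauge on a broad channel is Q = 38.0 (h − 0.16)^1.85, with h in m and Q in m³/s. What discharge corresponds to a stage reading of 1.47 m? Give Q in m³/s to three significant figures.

62.6 m³/s

Q = 38.0 × (1.47 − 0.16)^1.85 = 38.0 × 1.31^1.85 = 62.62 m³/s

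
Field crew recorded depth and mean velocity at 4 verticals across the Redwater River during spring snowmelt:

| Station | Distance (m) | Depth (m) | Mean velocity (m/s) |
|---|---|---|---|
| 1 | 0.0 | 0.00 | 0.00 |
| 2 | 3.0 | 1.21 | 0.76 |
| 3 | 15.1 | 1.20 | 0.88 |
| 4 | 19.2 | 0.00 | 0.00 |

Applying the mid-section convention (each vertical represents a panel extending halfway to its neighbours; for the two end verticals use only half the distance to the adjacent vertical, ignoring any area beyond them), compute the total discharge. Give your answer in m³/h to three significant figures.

w_2 = (15.1 − 0.0)/2 = 7.55 m; q_2 = 0.76 × 1.21 × 7.55 = 6.943 m³/s
w_3 = (19.2 − 3.0)/2 = 8.1 m; q_3 = 0.88 × 1.20 × 8.1 = 8.554 m³/s
Stations 1, 4 contribute zero (depth or velocity is 0).
Q = Σ qᵢ = 15.50 m³/s
= 15.50 × 3600 = 55790 m³/h

55800 m³/h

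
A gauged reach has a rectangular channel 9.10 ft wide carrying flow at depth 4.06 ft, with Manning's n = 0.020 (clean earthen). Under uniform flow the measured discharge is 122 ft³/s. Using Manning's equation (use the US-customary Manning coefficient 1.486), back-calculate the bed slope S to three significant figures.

0.000714

A = b·y = 9.10 × 4.06 = 36.95 ft²
P = b + 2y = 9.10 + 2×4.06 = 17.22 ft
R = A/P = 36.95/17.22 = 2.146 ft
S = (Q·n / (1.486·A·R^(2/3)))² = (122×0.020 / (1.486×36.95×1.664))² = 0.0007138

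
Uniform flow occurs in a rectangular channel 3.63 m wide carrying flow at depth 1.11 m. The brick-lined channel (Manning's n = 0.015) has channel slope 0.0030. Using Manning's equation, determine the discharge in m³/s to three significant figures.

11.5 m³/s

A = b·y = 3.63 × 1.11 = 4.029 m²
P = b + 2y = 3.63 + 2×1.11 = 5.850 m
R = A/P = 4.029/5.850 = 0.6888 m
Q = (1/n)·A·R^(2/3)·S^(1/2) = (1/0.015) × 4.029 × 0.6888^(2/3) × 0.0030^(1/2) = 11.47 m³/s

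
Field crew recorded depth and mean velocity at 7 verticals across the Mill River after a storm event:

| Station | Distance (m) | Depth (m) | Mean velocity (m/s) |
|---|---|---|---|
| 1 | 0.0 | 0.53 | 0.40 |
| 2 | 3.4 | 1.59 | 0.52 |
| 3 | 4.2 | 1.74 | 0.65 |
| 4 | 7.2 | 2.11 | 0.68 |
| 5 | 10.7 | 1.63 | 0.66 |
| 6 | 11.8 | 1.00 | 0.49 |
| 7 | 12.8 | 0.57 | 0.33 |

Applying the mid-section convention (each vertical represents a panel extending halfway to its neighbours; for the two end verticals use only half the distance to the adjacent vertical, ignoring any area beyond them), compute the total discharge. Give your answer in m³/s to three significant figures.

w_1 = (3.4 − 0.0)/2 = 1.7 m; q_1 = 0.40 × 0.53 × 1.7 = 0.3604 m³/s
w_2 = (4.2 − 0.0)/2 = 2.1 m; q_2 = 0.52 × 1.59 × 2.1 = 1.736 m³/s
w_3 = (7.2 − 3.4)/2 = 1.9 m; q_3 = 0.65 × 1.74 × 1.9 = 2.149 m³/s
w_4 = (10.7 − 4.2)/2 = 3.25 m; q_4 = 0.68 × 2.11 × 3.25 = 4.663 m³/s
w_5 = (11.8 − 7.2)/2 = 2.3 m; q_5 = 0.66 × 1.63 × 2.3 = 2.474 m³/s
w_6 = (12.8 − 10.7)/2 = 1.05 m; q_6 = 0.49 × 1.00 × 1.05 = 0.5145 m³/s
w_7 = (12.8 − 11.8)/2 = 0.5 m; q_7 = 0.33 × 0.57 × 0.5 = 0.09405 m³/s
Q = Σ qᵢ = 11.99 m³/s

12.0 m³/s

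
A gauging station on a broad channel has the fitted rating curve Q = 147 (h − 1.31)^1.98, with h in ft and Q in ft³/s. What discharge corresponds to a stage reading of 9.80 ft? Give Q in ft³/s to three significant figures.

10200 ft³/s

Q = 147 × (9.80 − 1.31)^1.98 = 147 × 8.49^1.98 = 10150 ft³/s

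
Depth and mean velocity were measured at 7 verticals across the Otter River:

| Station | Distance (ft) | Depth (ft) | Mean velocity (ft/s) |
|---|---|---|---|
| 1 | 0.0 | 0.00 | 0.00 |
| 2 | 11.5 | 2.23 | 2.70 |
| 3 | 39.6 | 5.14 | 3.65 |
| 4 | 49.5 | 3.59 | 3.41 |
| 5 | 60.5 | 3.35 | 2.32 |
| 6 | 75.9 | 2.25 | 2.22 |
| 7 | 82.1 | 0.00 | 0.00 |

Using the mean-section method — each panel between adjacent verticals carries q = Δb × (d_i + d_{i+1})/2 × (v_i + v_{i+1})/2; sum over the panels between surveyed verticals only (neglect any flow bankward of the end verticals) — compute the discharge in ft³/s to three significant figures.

Panel 1-2: Δb = 11.5 ft, d̄ = (0.00+2.23)/2 = 1.115, v̄ = (0.00+2.70)/2 = 1.35 → q = 11.5×1.115×1.35 = 17.31 ft³/s
Panel 2-3: Δb = 28.1 ft, d̄ = (2.23+5.14)/2 = 3.685, v̄ = (2.70+3.65)/2 = 3.175 → q = 28.1×3.685×3.175 = 328.8 ft³/s
Panel 3-4: Δb = 9.9 ft, d̄ = (5.14+3.59)/2 = 4.365, v̄ = (3.65+3.41)/2 = 3.53 → q = 9.9×4.365×3.53 = 152.5 ft³/s
Panel 4-5: Δb = 11 ft, d̄ = (3.59+3.35)/2 = 3.47, v̄ = (3.41+2.32)/2 = 2.865 → q = 11×3.47×2.865 = 109.4 ft³/s
Panel 5-6: Δb = 15.4 ft, d̄ = (3.35+2.25)/2 = 2.8, v̄ = (2.32+2.22)/2 = 2.27 → q = 15.4×2.8×2.27 = 97.88 ft³/s
Panel 6-7: Δb = 6.2 ft, d̄ = (2.25+0.00)/2 = 1.125, v̄ = (2.22+0.00)/2 = 1.11 → q = 6.2×1.125×1.11 = 7.742 ft³/s
Q = Σ q = 713.6 ft³/s

714 ft³/s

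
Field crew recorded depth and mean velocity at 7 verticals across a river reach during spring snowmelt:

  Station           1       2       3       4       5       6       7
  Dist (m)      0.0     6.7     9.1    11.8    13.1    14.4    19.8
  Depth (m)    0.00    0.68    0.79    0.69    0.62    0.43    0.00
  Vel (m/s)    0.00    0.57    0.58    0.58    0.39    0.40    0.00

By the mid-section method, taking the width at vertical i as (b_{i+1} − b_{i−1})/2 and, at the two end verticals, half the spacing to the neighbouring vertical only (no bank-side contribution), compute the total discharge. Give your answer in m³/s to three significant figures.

4.62 m³/s

w_2 = (9.1 − 0.0)/2 = 4.55 m; q_2 = 0.57 × 0.68 × 4.55 = 1.764 m³/s
w_3 = (11.8 − 6.7)/2 = 2.55 m; q_3 = 0.58 × 0.79 × 2.55 = 1.168 m³/s
w_4 = (13.1 − 9.1)/2 = 2 m; q_4 = 0.58 × 0.69 × 2 = 0.8004 m³/s
w_5 = (14.4 − 11.8)/2 = 1.3 m; q_5 = 0.39 × 0.62 × 1.3 = 0.3143 m³/s
w_6 = (19.8 − 13.1)/2 = 3.35 m; q_6 = 0.40 × 0.43 × 3.35 = 0.5762 m³/s
Stations 1, 7 contribute zero (depth or velocity is 0).
Q = Σ qᵢ = 4.623 m³/s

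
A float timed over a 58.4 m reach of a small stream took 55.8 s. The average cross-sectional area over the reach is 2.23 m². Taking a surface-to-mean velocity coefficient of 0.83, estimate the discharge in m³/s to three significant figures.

v_surface = L / t̄ = 58.4 / 55.8 = 1.047 m/s
v_mean = 0.83 × 1.047 = 0.8687 m/s
Q = A × v_mean = 2.23 × 0.8687 = 1.937 m³/s

1.94 m³/s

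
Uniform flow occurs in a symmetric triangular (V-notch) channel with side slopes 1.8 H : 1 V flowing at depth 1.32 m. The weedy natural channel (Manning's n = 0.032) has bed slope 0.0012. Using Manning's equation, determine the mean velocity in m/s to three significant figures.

0.750 m/s

A = z·y² = 1.8×1.32² = 3.136 m²
P = 2y√(1+z²) = 2×1.32×√(1+1.8²) = 5.436 m
R = A/P = 3.136/5.436 = 0.5769 m
Q = (1/n)·A·R^(2/3)·S^(1/2) = (1/0.032) × 3.136 × 0.5769^(2/3) × 0.0012^(1/2) = 2.353 m³/s
V = Q/A = 2.353/3.136 = 0.7502 m/s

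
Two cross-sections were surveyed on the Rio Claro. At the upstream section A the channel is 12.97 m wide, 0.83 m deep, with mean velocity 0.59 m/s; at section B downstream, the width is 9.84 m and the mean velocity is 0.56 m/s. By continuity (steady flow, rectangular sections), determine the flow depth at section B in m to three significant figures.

Q = A₁V₁ = (12.97×0.83) × 0.59 = 6.351 m³/s
d₂ = Q/(b₂ V₂) = 6.351/(9.84×0.56) = 1.153 m

1.15 m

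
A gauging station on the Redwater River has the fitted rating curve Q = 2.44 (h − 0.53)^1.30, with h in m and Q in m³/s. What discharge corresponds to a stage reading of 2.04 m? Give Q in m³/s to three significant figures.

4.17 m³/s

Q = 2.44 × (2.04 − 0.53)^1.30 = 2.44 × 1.51^1.30 = 4.169 m³/s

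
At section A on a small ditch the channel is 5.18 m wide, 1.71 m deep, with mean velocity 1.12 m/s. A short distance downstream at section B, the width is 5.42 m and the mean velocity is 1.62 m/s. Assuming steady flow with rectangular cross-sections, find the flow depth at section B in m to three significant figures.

1.13 m

Q = A₁V₁ = (5.18×1.71) × 1.12 = 9.921 m³/s
d₂ = Q/(b₂ V₂) = 9.921/(5.42×1.62) = 1.130 m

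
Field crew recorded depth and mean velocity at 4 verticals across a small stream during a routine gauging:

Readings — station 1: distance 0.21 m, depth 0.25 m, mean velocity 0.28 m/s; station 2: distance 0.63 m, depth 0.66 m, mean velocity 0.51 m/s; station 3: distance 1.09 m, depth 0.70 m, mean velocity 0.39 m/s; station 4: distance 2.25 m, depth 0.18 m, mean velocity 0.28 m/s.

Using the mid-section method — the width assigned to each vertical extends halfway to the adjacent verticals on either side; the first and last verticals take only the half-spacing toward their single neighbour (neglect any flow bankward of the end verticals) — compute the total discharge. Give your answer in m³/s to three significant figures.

w_1 = (0.63 − 0.21)/2 = 0.21 m; q_1 = 0.28 × 0.25 × 0.21 = 0.01470 m³/s
w_2 = (1.09 − 0.21)/2 = 0.44 m; q_2 = 0.51 × 0.66 × 0.44 = 0.1481 m³/s
w_3 = (2.25 − 0.63)/2 = 0.81 m; q_3 = 0.39 × 0.70 × 0.81 = 0.2211 m³/s
w_4 = (2.25 − 1.09)/2 = 0.58 m; q_4 = 0.28 × 0.18 × 0.58 = 0.02923 m³/s
Q = Σ qᵢ = 0.4132 m³/s

0.413 m³/s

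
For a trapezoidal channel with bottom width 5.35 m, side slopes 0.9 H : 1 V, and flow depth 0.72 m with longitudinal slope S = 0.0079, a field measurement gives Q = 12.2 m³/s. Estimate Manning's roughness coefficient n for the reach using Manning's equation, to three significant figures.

0.0222

A = (b + z·y)·y = (5.35 + 0.9×0.72)×0.72 = 4.319 m²
P = b + 2y√(1+z²) = 5.35 + 2×0.72×√(1+0.9²) = 7.287 m
R = A/P = 4.319/7.287 = 0.5926 m
n = (1/Q)·A·R^(2/3)·S^(1/2) = (1/12.2) × 4.319 × 0.7055 × 0.08888 = 0.02220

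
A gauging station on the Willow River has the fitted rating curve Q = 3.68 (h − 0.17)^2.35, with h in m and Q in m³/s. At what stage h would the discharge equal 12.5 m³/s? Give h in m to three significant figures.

h − h₀ = (Q/C)^(1/b) = (12.5/3.68)^(1/2.35) = 1.683 m
h = 0.17 + 1.683 = 1.853 m

1.85 m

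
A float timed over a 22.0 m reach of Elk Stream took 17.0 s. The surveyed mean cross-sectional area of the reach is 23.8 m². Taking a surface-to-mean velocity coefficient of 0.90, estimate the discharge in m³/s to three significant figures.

27.7 m³/s

v_surface = L / t̄ = 22.0 / 17 = 1.294 m/s
v_mean = 0.90 × 1.294 = 1.165 m/s
Q = A × v_mean = 23.8 × 1.165 = 27.72 m³/s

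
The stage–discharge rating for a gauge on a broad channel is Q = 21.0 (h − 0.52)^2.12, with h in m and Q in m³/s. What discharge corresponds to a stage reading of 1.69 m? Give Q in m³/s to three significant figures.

Q = 21.0 × (1.69 − 0.52)^2.12 = 21.0 × 1.17^2.12 = 29.29 m³/s

29.3 m³/s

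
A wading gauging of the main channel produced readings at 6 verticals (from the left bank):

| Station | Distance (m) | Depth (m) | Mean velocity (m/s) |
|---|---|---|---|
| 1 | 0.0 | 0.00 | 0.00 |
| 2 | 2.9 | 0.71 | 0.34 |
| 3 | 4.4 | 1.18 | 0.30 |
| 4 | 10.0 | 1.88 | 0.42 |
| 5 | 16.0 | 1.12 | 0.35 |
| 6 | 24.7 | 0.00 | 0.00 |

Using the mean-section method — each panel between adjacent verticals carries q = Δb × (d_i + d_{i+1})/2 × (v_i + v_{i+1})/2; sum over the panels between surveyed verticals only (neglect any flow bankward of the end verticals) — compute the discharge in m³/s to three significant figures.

8.03 m³/s

Panel 1-2: Δb = 2.9 m, d̄ = (0.00+0.71)/2 = 0.355, v̄ = (0.00+0.34)/2 = 0.17 → q = 2.9×0.355×0.17 = 0.1750 m³/s
Panel 2-3: Δb = 1.5 m, d̄ = (0.71+1.18)/2 = 0.945, v̄ = (0.34+0.30)/2 = 0.32 → q = 1.5×0.945×0.32 = 0.4536 m³/s
Panel 3-4: Δb = 5.6 m, d̄ = (1.18+1.88)/2 = 1.53, v̄ = (0.30+0.42)/2 = 0.36 → q = 5.6×1.53×0.36 = 3.084 m³/s
Panel 4-5: Δb = 6 m, d̄ = (1.88+1.12)/2 = 1.5, v̄ = (0.42+0.35)/2 = 0.385 → q = 6×1.5×0.385 = 3.465 m³/s
Panel 5-6: Δb = 8.7 m, d̄ = (1.12+0.00)/2 = 0.56, v̄ = (0.35+0.00)/2 = 0.175 → q = 8.7×0.56×0.175 = 0.8526 m³/s
Q = Σ q = 8.031 m³/s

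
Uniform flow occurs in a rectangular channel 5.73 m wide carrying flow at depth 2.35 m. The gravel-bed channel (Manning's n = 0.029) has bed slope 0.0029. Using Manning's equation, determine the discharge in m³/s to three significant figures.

29.6 m³/s

A = b·y = 5.73 × 2.35 = 13.47 m²
P = b + 2y = 5.73 + 2×2.35 = 10.43 m
R = A/P = 13.47/10.43 = 1.291 m
Q = (1/n)·A·R^(2/3)·S^(1/2) = (1/0.029) × 13.47 × 1.291^(2/3) × 0.0029^(1/2) = 29.65 m³/s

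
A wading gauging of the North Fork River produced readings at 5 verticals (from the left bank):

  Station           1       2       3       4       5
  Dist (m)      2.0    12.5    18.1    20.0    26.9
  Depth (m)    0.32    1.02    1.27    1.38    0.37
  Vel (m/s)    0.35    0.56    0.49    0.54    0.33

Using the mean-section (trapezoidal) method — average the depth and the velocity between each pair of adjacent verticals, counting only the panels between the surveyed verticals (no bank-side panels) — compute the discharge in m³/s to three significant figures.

10.5 m³/s

Panel 1-2: Δb = 10.5 m, d̄ = (0.32+1.02)/2 = 0.67, v̄ = (0.35+0.56)/2 = 0.455 → q = 10.5×0.67×0.455 = 3.201 m³/s
Panel 2-3: Δb = 5.6 m, d̄ = (1.02+1.27)/2 = 1.145, v̄ = (0.56+0.49)/2 = 0.525 → q = 5.6×1.145×0.525 = 3.366 m³/s
Panel 3-4: Δb = 1.9 m, d̄ = (1.27+1.38)/2 = 1.325, v̄ = (0.49+0.54)/2 = 0.515 → q = 1.9×1.325×0.515 = 1.297 m³/s
Panel 4-5: Δb = 6.9 m, d̄ = (1.38+0.37)/2 = 0.875, v̄ = (0.54+0.33)/2 = 0.435 → q = 6.9×0.875×0.435 = 2.626 m³/s
Q = Σ q = 10.49 m³/s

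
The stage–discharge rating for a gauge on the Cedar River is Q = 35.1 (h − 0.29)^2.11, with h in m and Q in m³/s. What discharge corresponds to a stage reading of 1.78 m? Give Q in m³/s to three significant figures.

Q = 35.1 × (1.78 − 0.29)^2.11 = 35.1 × 1.49^2.11 = 81.42 m³/s

81.4 m³/s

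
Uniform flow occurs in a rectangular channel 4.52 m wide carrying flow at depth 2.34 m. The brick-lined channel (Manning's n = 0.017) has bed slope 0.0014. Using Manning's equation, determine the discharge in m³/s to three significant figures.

A = b·y = 4.52 × 2.34 = 10.58 m²
P = b + 2y = 4.52 + 2×2.34 = 9.200 m
R = A/P = 10.58/9.200 = 1.150 m
Q = (1/n)·A·R^(2/3)·S^(1/2) = (1/0.017) × 10.58 × 1.150^(2/3) × 0.0014^(1/2) = 25.55 m³/s

25.5 m³/s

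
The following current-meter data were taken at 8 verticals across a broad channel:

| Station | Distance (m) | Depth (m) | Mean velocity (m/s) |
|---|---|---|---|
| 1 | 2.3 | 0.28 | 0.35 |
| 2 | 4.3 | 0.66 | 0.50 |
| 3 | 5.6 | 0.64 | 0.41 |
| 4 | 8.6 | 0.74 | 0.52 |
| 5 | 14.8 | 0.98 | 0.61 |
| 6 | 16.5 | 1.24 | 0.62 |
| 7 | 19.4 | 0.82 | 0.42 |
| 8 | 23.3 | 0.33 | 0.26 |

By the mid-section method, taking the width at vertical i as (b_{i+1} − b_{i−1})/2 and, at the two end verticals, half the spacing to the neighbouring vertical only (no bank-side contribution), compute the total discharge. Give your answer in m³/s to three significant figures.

8.44 m³/s

w_1 = (4.3 − 2.3)/2 = 1 m; q_1 = 0.35 × 0.28 × 1 = 0.09800 m³/s
w_2 = (5.6 − 2.3)/2 = 1.65 m; q_2 = 0.50 × 0.66 × 1.65 = 0.5445 m³/s
w_3 = (8.6 − 4.3)/2 = 2.15 m; q_3 = 0.41 × 0.64 × 2.15 = 0.5642 m³/s
w_4 = (14.8 − 5.6)/2 = 4.6 m; q_4 = 0.52 × 0.74 × 4.6 = 1.770 m³/s
w_5 = (16.5 − 8.6)/2 = 3.95 m; q_5 = 0.61 × 0.98 × 3.95 = 2.361 m³/s
w_6 = (19.4 − 14.8)/2 = 2.3 m; q_6 = 0.62 × 1.24 × 2.3 = 1.768 m³/s
w_7 = (23.3 − 16.5)/2 = 3.4 m; q_7 = 0.42 × 0.82 × 3.4 = 1.171 m³/s
w_8 = (23.3 − 19.4)/2 = 1.95 m; q_8 = 0.26 × 0.33 × 1.95 = 0.1673 m³/s
Q = Σ qᵢ = 8.445 m³/s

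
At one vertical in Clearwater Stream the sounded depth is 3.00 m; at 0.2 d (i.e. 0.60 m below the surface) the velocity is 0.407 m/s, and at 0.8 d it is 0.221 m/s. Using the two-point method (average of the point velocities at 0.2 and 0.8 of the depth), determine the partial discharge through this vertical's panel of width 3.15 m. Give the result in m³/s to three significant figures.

v̄ = (0.407 + 0.221) / 2 = 0.3140 m/s
q = v̄ × d × w = 0.3140 × 3.00 × 3.15 = 2.967 m³/s

2.97 m³/s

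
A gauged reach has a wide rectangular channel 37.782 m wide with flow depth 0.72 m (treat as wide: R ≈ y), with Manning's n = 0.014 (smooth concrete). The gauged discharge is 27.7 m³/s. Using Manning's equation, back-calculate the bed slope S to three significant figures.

0.000315

A = b·y = 37.782 × 0.72 = 27.20 m²
Wide channel: R ≈ y = 0.72 m
S = (Q·n / (1·A·R^(2/3)))² = (27.7×0.014 / (1×27.20×0.8033))² = 0.0003149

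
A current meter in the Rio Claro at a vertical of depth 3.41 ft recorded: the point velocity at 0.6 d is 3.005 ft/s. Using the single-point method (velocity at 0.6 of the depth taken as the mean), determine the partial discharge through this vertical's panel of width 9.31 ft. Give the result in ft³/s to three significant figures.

v̄ = v₀.₆ = 3.005 ft/s
q = v̄ × d × w = 3.005 × 3.41 × 9.31 = 95.40 ft³/s

95.4 ft³/s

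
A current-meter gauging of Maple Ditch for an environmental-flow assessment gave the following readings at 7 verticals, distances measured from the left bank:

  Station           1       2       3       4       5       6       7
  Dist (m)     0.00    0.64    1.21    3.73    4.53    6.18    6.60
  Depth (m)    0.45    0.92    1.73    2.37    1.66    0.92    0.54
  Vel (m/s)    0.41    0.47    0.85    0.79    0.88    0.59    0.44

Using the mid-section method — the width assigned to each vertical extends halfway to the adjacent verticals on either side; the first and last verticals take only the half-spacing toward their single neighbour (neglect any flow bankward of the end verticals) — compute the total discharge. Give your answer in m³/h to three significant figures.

w_1 = (0.64 − 0.00)/2 = 0.32 m; q_1 = 0.41 × 0.45 × 0.32 = 0.05904 m³/s
w_2 = (1.21 − 0.00)/2 = 0.605 m; q_2 = 0.47 × 0.92 × 0.605 = 0.2616 m³/s
w_3 = (3.73 − 0.64)/2 = 1.545 m; q_3 = 0.85 × 1.73 × 1.545 = 2.272 m³/s
w_4 = (4.53 − 1.21)/2 = 1.66 m; q_4 = 0.79 × 2.37 × 1.66 = 3.108 m³/s
w_5 = (6.18 − 3.73)/2 = 1.225 m; q_5 = 0.88 × 1.66 × 1.225 = 1.789 m³/s
w_6 = (6.60 − 4.53)/2 = 1.035 m; q_6 = 0.59 × 0.92 × 1.035 = 0.5618 m³/s
w_7 = (6.60 − 6.18)/2 = 0.21 m; q_7 = 0.44 × 0.54 × 0.21 = 0.04990 m³/s
Q = Σ qᵢ = 8.102 m³/s
= 8.102 × 3600 = 29170 m³/h

29200 m³/h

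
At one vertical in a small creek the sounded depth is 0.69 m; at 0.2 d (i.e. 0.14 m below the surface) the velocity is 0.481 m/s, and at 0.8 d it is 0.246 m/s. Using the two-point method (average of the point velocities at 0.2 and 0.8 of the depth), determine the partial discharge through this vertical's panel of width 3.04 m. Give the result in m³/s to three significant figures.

v̄ = (0.481 + 0.246) / 2 = 0.3635 m/s
q = v̄ × d × w = 0.3635 × 0.69 × 3.04 = 0.7625 m³/s

0.762 m³/s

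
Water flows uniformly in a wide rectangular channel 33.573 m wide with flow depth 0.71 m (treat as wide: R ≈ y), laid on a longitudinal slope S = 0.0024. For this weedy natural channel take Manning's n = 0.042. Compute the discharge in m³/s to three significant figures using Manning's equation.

22.1 m³/s

A = b·y = 33.573 × 0.71 = 23.84 m²
Wide channel: R ≈ y = 0.71 m
Q = (1/n)·A·R^(2/3)·S^(1/2) = (1/0.042) × 23.84 × 0.7100^(2/3) × 0.0024^(1/2) = 22.13 m³/s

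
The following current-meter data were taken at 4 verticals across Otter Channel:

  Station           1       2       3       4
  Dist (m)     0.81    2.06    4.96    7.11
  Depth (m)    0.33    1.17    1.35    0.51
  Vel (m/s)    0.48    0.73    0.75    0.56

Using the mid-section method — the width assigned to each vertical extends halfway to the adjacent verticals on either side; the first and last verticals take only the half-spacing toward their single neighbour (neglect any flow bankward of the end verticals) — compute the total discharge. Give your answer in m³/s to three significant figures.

4.73 m³/s

w_1 = (2.06 − 0.81)/2 = 0.625 m; q_1 = 0.48 × 0.33 × 0.625 = 0.09900 m³/s
w_2 = (4.96 − 0.81)/2 = 2.075 m; q_2 = 0.73 × 1.17 × 2.075 = 1.772 m³/s
w_3 = (7.11 − 2.06)/2 = 2.525 m; q_3 = 0.75 × 1.35 × 2.525 = 2.557 m³/s
w_4 = (7.11 − 4.96)/2 = 1.075 m; q_4 = 0.56 × 0.51 × 1.075 = 0.3070 m³/s
Q = Σ qᵢ = 4.735 m³/s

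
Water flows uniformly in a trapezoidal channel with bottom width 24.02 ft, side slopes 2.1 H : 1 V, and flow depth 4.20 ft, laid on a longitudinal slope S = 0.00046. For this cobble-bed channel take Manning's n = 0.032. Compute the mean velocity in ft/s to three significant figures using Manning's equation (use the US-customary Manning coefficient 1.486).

A = (b + z·y)·y = (24.02 + 2.1×4.20)×4.20 = 137.9 ft²
P = b + 2y√(1+z²) = 24.02 + 2×4.20×√(1+2.1²) = 43.56 ft
R = A/P = 137.9/43.56 = 3.167 ft
Q = (1.486/n)·A·R^(2/3)·S^(1/2) = (1.486/0.032) × 137.9 × 3.167^(2/3) × 0.00046^(1/2) = 296.2 ft³/s
V = Q/A = 296.2/137.9 = 2.148 ft/s

2.15 ft/s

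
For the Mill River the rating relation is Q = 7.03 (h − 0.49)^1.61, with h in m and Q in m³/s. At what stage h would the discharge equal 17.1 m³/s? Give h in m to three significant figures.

2.23 m

h − h₀ = (Q/C)^(1/b) = (17.1/7.03)^(1/1.61) = 1.737 m
h = 0.49 + 1.737 = 2.227 m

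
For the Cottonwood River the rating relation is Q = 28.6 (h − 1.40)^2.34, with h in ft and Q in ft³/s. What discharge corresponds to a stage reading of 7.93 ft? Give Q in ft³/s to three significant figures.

Q = 28.6 × (7.93 − 1.40)^2.34 = 28.6 × 6.53^2.34 = 2308 ft³/s

2310 ft³/s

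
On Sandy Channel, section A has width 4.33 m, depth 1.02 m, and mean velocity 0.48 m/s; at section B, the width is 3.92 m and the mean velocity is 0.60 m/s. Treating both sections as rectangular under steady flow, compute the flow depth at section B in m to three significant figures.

Q = A₁V₁ = (4.33×1.02) × 0.48 = 2.120 m³/s
d₂ = Q/(b₂ V₂) = 2.120/(3.92×0.60) = 0.9013 m

0.901 m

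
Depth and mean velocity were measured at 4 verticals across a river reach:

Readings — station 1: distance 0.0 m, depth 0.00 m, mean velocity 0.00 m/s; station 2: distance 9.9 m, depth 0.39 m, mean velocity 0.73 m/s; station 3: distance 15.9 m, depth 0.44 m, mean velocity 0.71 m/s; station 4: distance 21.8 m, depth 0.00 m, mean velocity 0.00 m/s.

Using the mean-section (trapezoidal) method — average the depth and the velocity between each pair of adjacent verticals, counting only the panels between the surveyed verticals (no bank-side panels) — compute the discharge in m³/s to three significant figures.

2.96 m³/s

Panel 1-2: Δb = 9.9 m, d̄ = (0.00+0.39)/2 = 0.195, v̄ = (0.00+0.73)/2 = 0.365 → q = 9.9×0.195×0.365 = 0.7046 m³/s
Panel 2-3: Δb = 6 m, d̄ = (0.39+0.44)/2 = 0.415, v̄ = (0.73+0.71)/2 = 0.72 → q = 6×0.415×0.72 = 1.793 m³/s
Panel 3-4: Δb = 5.9 m, d̄ = (0.44+0.00)/2 = 0.22, v̄ = (0.71+0.00)/2 = 0.355 → q = 5.9×0.22×0.355 = 0.4608 m³/s
Q = Σ q = 2.958 m³/s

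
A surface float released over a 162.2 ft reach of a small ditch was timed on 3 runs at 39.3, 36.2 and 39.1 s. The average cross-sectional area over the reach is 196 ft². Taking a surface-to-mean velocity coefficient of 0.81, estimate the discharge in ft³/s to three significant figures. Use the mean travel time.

t̄ = (39.3 + 36.2 + 39.1) / 3 = 38.2 s
v_surface = L / t̄ = 162.2 / 38.2 = 4.246 ft/s
v_mean = 0.81 × 4.246 = 3.439 ft/s
Q = A × v_mean = 196 × 3.439 = 674.1 ft³/s

674 ft³/s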